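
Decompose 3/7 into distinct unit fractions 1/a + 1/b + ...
1/3 + 1/11 + 1/231

Greedy algorithm:
3/7: ceiling(7/3) = 3, use 1/3
2/21: ceiling(21/2) = 11, use 1/11
1/231: ceiling(231/1) = 231, use 1/231
Result: 3/7 = 1/3 + 1/11 + 1/231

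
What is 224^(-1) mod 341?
102

gcd(224, 341) = 1, so the inverse exists.
Extended Euclidean algorithm on (341, 224):
341 = 1 × 224 + 117  ⟹  117 = (1)·341 + (-1)·224
224 = 1 × 117 + 107  ⟹  107 = (-1)·341 + (2)·224
117 = 1 × 107 + 10  ⟹  10 = (2)·341 + (-3)·224
107 = 10 × 10 + 7  ⟹  7 = (-21)·341 + (32)·224
10 = 1 × 7 + 3  ⟹  3 = (23)·341 + (-35)·224
7 = 2 × 3 + 1  ⟹  1 = (-67)·341 + (102)·224
So (102)·224 ≡ 1 (mod 341), i.e. 224^(-1) ≡ 102 (mod 341).
Check: 224 × 102 = 22848 ≡ 1 (mod 341)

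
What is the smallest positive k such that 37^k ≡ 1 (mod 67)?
3

67 is prime, so ord(37) divides φ(67) = 66.
Divisors of 66: 1, 2, 3, 6, 11, 22, 33, 66.
Repeated squaring: 37^1 ≡ 37, 37^2 ≡ 29, 37^4 ≡ 37, 37^8 ≡ 29, 37^16 ≡ 37, 37^32 ≡ 29, 37^64 ≡ 37 (mod 67).
Test 37^d mod 67 for each divisor d in increasing order:
37^1 ≡ 37
37^2 ≡ 29
37^3 = 37^2·37^1 ≡ 1  ← first divisor giving 1
The order is 3.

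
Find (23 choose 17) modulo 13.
2

Using Lucas' theorem:
Write n=23 and k=17 in base 13:
n in base 13: [1, 10]
k in base 13: [1, 4]
C(23,17) mod 13 = ∏ C(n_i, k_i) mod 13
Digit binomials (mod 13): C(1,1) = 1; C(10,4) = 210 ≡ 2
Product: 1 × 2 = 2 ≡ 2 (mod 13)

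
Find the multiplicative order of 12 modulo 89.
8

89 is prime, so ord(12) divides φ(89) = 88.
Divisors of 88: 1, 2, 4, 8, 11, 22, 44, 88.
Repeated squaring: 12^1 ≡ 12, 12^2 ≡ 55, 12^4 ≡ 88, 12^8 ≡ 1, 12^16 ≡ 1, 12^32 ≡ 1, 12^64 ≡ 1 (mod 89).
Test 12^d mod 89 for each divisor d in increasing order:
12^1 ≡ 12
12^2 ≡ 55
12^4 ≡ 88
12^8 ≡ 1  ← first divisor giving 1
The order is 8.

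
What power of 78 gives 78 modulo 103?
1

Baby-step giant-step with step n = ⌈√103⌉ = 11.
Baby steps 78^j mod 103 (j:value) for j=0..10: 0:1, 1:78, 2:7, 3:31, 4:49, 5:11, 6:34, 7:77, 8:32, 9:24, 10:18.
h = 78 is already in the table at j=1, so x = 1.
Check: 78^1 ≡ 78 (mod 103).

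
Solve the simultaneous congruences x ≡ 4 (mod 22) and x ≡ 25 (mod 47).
730

Using Chinese Remainder Theorem:
M = 22 × 47 = 1034
M1 = 47, M2 = 22
y1 = 47^(-1) mod 22 = 15
y2 = 22^(-1) mod 47 = 15
x = (4×47×15 + 25×22×15) mod 1034 = 730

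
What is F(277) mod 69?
20

Matrix identity: Q^n = [[F_(n+1), F_n], [F_n, F_(n-1)]] with Q = [[1,1],[1,0]].
n = 277 = 100010101₂. Square-and-multiply, entries mod 69:
Q^1 = [[1,1],[1,0]]
Q^2 = (Q^1)² = [[2,1],[1,1]]
Q^4 = (Q^2)² = [[5,3],[3,2]]
Q^8 = (Q^4)² = [[34,21],[21,13]]
Q^17 = (Q^8)²·Q = [[31,10],[10,21]]
Q^34 = (Q^17)² = [[26,37],[37,58]]
Q^69 = (Q^34)²·Q = [[47,44],[44,3]]
Q^138 = (Q^69)² = [[5,61],[61,13]]
Q^277 = (Q^138)²·Q = [[14,20],[20,63]]
F_277 mod 69 = Q^277[0][1] = 20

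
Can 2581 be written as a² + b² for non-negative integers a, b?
9² + 50² (a=9, b=50)

Factorization: 2581 = 29 × 89
By Fermat: n is sum of two squares iff every prime p ≡ 3 (mod 4) appears to even power.
All primes ≡ 3 (mod 4) appear to even power.
Search a = 0, 1, 2, … for 2581 - a² a perfect square: first hit at a = 9: 2581 - 81 = 2500 = 50².
2581 = 9² + 50² = 81 + 2500 ✓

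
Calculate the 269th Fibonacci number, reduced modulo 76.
1

Matrix identity: Q^n = [[F_(n+1), F_n], [F_n, F_(n-1)]] with Q = [[1,1],[1,0]].
n = 269 = 100001101₂. Square-and-multiply, entries mod 76:
Q^1 = [[1,1],[1,0]]
Q^2 = (Q^1)² = [[2,1],[1,1]]
Q^4 = (Q^2)² = [[5,3],[3,2]]
Q^8 = (Q^4)² = [[34,21],[21,13]]
Q^16 = (Q^8)² = [[1,75],[75,2]]
Q^33 = (Q^16)²·Q = [[75,2],[2,73]]
Q^67 = (Q^33)²·Q = [[73,5],[5,68]]
Q^134 = (Q^67)² = [[34,21],[21,13]]
Q^269 = (Q^134)²·Q = [[0,1],[1,75]]
F_269 mod 76 = Q^269[0][1] = 1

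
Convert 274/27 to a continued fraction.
[10; 6, 1, 3]

Euclidean algorithm steps:
274 = 10 × 27 + 4
27 = 6 × 4 + 3
4 = 1 × 3 + 1
3 = 3 × 1 + 0
Continued fraction: [10; 6, 1, 3]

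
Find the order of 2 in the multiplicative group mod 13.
12

13 is prime, so ord(2) divides φ(13) = 12.
Divisors of 12: 1, 2, 3, 4, 6, 12.
Repeated squaring: 2^1 ≡ 2, 2^2 ≡ 4, 2^4 ≡ 3, 2^8 ≡ 9 (mod 13).
Test 2^d mod 13 for each divisor d in increasing order:
2^1 ≡ 2
2^2 ≡ 4
2^3 = 2^2·2^1 ≡ 8
2^4 ≡ 3
2^6 = 2^4·2^2 ≡ 12
2^12 = 2^8·2^4 ≡ 1  ← first divisor giving 1
The order is 12.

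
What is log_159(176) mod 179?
133

Baby-step giant-step with step n = ⌈√179⌉ = 14.
Baby steps 159^j mod 179 (j:value) for j=0..13: 0:1, 1:159, 2:42, 3:55, 4:153, 5:162, 6:161, 7:2, 8:139, 9:84, 10:110, 11:127, 12:145, 13:143.
Giant-step multiplier: 159^(-14) ≡ 159^(178-14) = 159^164 ≡ 45 (mod 179).
Giant steps γ_i = 176·45^i mod 179: γ_0=176, γ_1=44, γ_2=11, γ_3=137, γ_4=79, γ_5=154, γ_6=128, γ_7=32, γ_8=8, γ_9=2 (in table at j=7).
x = i·n + j = 9·14 + 7 = 133.
Check: 159^133 ≡ 176 (mod 179).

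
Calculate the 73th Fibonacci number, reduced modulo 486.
55

Matrix identity: Q^n = [[F_(n+1), F_n], [F_n, F_(n-1)]] with Q = [[1,1],[1,0]].
n = 73 = 1001001₂. Square-and-multiply, entries mod 486:
Q^1 = [[1,1],[1,0]]
Q^2 = (Q^1)² = [[2,1],[1,1]]
Q^4 = (Q^2)² = [[5,3],[3,2]]
Q^9 = (Q^4)²·Q = [[55,34],[34,21]]
Q^18 = (Q^9)² = [[293,154],[154,139]]
Q^36 = (Q^18)² = [[215,432],[432,269]]
Q^73 = (Q^36)²·Q = [[163,55],[55,108]]
F_73 mod 486 = Q^73[0][1] = 55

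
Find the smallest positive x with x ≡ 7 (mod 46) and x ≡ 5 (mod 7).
145

Using Chinese Remainder Theorem:
M = 46 × 7 = 322
M1 = 7, M2 = 46
y1 = 7^(-1) mod 46 = 33
y2 = 46^(-1) mod 7 = 2
x = (7×7×33 + 5×46×2) mod 322 = 145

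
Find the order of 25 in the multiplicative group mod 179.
89

179 is prime, so ord(25) divides φ(179) = 178.
Divisors of 178: 1, 2, 89, 178.
Repeated squaring: 25^1 ≡ 25, 25^2 ≡ 88, 25^4 ≡ 47, 25^8 ≡ 61, 25^16 ≡ 141, 25^32 ≡ 12, 25^64 ≡ 144, 25^128 ≡ 151 (mod 179).
Test 25^d mod 179 for each divisor d in increasing order:
25^1 ≡ 25
25^2 ≡ 88
25^89 = 25^64·25^16·25^8·25^1 ≡ 1  ← first divisor giving 1
The order is 89.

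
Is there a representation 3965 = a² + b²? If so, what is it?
11² + 62² (a=11, b=62)

Factorization: 3965 = 5 × 13 × 61
By Fermat: n is sum of two squares iff every prime p ≡ 3 (mod 4) appears to even power.
All primes ≡ 3 (mod 4) appear to even power.
Search a = 0, 1, 2, … for 3965 - a² a perfect square: first hit at a = 11: 3965 - 121 = 3844 = 62².
3965 = 11² + 62² = 121 + 3844 ✓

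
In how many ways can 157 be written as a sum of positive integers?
80630964769

p(n) counts ways to write n as a sum of positive integers (order ignored).
Euler's pentagonal recurrence: p(k) = p(k-1) + p(k-2) - p(k-5) - p(k-7) + p(k-12) + p(k-15) - ... (offsets j(3j∓1)/2, signs ++--, p(0)=1, p(<0)=0).
DP table for k = 0..156: p(0)=1, p(1)=1, p(2)=2, p(3)=3, p(4)=5, p(5)=7, p(6)=11, p(7)=15, p(8)=22, p(9)=30, p(10)=42, p(11)=56, p(12)=77, p(13)=101, p(14)=135, p(15)=176, p(16)=231, p(17)=297, p(18)=385, p(19)=490, p(20)=627, p(21)=792, p(22)=1002, p(23)=1255, p(24)=1575, p(25)=1958, p(26)=2436, p(27)=3010, p(28)=3718, p(29)=4565, p(30)=5604, p(31)=6842, p(32)=8349, p(33)=10143, p(34)=12310, p(35)=14883, p(36)=17977, p(37)=21637, p(38)=26015, p(39)=31185, p(40)=37338, p(41)=44583, p(42)=53174, p(43)=63261, p(44)=75175, p(45)=89134, p(46)=105558, p(47)=124754, p(48)=147273, p(49)=173525, p(50)=204226, p(51)=239943, p(52)=281589, p(53)=329931, p(54)=386155, p(55)=451276, p(56)=526823, p(57)=614154, p(58)=715220, p(59)=831820, p(60)=966467, p(61)=1121505, p(62)=1300156, p(63)=1505499, p(64)=1741630, p(65)=2012558, p(66)=2323520, p(67)=2679689, p(68)=3087735, p(69)=3554345, p(70)=4087968, p(71)=4697205, p(72)=5392783, p(73)=6185689, p(74)=7089500, p(75)=8118264, p(76)=9289091, p(77)=10619863, p(78)=12132164, p(79)=13848650, p(80)=15796476, p(81)=18004327, p(82)=20506255, p(83)=23338469, p(84)=26543660, p(85)=30167357, p(86)=34262962, p(87)=38887673, p(88)=44108109, p(89)=49995925, p(90)=56634173, p(91)=64112359, p(92)=72533807, p(93)=82010177, p(94)=92669720, p(95)=104651419, p(96)=118114304, p(97)=133230930, p(98)=150198136, p(99)=169229875, p(100)=190569292, p(101)=214481126, p(102)=241265379, p(103)=271248950, p(104)=304801365, p(105)=342325709, p(106)=384276336, p(107)=431149389, p(108)=483502844, p(109)=541946240, p(110)=607163746, p(111)=679903203, p(112)=761002156, p(113)=851376628, p(114)=952050665, p(115)=1064144451, p(116)=1188908248, p(117)=1327710076, p(118)=1482074143, p(119)=1653668665, p(120)=1844349560, p(121)=2056148051, p(122)=2291320912, p(123)=2552338241, p(124)=2841940500, p(125)=3163127352, p(126)=3519222692, p(127)=3913864295, p(128)=4351078600, p(129)=4835271870, p(130)=5371315400, p(131)=5964539504, p(132)=6620830889, p(133)=7346629512, p(134)=8149040695, p(135)=9035836076, p(136)=10015581680, p(137)=11097645016, p(138)=12292341831, p(139)=13610949895, p(140)=15065878135, p(141)=16670689208, p(142)=18440293320, p(143)=20390982757, p(144)=22540654445, p(145)=24908858009, p(146)=27517052599, p(147)=30388671978, p(148)=33549419497, p(149)=37027355200, p(150)=40853235313, p(151)=45060624582, p(152)=49686288421, p(153)=54770336324, p(154)=60356673280, p(155)=66493182097, p(156)=73232243759.
Final step: p(157) = p(156) + p(155) - p(152) - p(150) + p(145) + p(142) - p(135) - p(131) + p(122) + p(117) - p(106) - p(100) + p(87) + p(80) - p(65) - p(57) + p(40) + p(31) - p(12) - p(2)
= 73232243759 + 66493182097 - 49686288421 - 40853235313 + 24908858009 + 18440293320 - 9035836076 - 5964539504 + 2291320912 + 1327710076 - 384276336 - 190569292 + 38887673 + 15796476 - 2012558 - 614154 + 37338 + 6842 - 77 - 2
= 80630964769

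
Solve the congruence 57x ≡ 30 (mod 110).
x ≡ 70 (mod 110)

gcd(57, 110) = 1, which divides 30, so solutions exist.
Find 57^(-1) mod 110 by the extended Euclidean algorithm:
110 = 1 × 57 + 53  ⟹  53 = (1)·110 + (-1)·57
57 = 1 × 53 + 4  ⟹  4 = (-1)·110 + (2)·57
53 = 13 × 4 + 1  ⟹  1 = (14)·110 + (-27)·57
So (-27)·57 ≡ 1 (mod 110), i.e. 57^(-1) ≡ -27 ≡ 83 (mod 110).
x ≡ 83 × 30 = 2490 ≡ 70 (mod 110).
Check: 57 × 70 = 3990 ≡ 30 (mod 110).
Unique solution: x ≡ 70 (mod 110)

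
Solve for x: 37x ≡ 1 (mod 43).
7

gcd(37, 43) = 1, so the inverse exists.
Extended Euclidean algorithm on (43, 37):
43 = 1 × 37 + 6  ⟹  6 = (1)·43 + (-1)·37
37 = 6 × 6 + 1  ⟹  1 = (-6)·43 + (7)·37
So (7)·37 ≡ 1 (mod 43), i.e. 37^(-1) ≡ 7 (mod 43).
Check: 37 × 7 = 259 ≡ 1 (mod 43)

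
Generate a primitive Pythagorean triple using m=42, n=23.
(1235, 1932, 2293)

Euclid's formula: a = m² - n², b = 2mn, c = m² + n²
m = 42, n = 23
a = 42² - 23² = 1764 - 529 = 1235
b = 2 × 42 × 23 = 1932
c = 42² + 23² = 1764 + 529 = 2293
Verification: 1235² + 1932² = 1525225 + 3732624 = 5257849 = 2293² ✓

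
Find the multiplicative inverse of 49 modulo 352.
273

gcd(49, 352) = 1, so the inverse exists.
Extended Euclidean algorithm on (352, 49):
352 = 7 × 49 + 9  ⟹  9 = (1)·352 + (-7)·49
49 = 5 × 9 + 4  ⟹  4 = (-5)·352 + (36)·49
9 = 2 × 4 + 1  ⟹  1 = (11)·352 + (-79)·49
So (-79)·49 ≡ 1 (mod 352), i.e. 49^(-1) ≡ -79 ≡ 273 (mod 352).
Check: 49 × 273 = 13377 ≡ 1 (mod 352)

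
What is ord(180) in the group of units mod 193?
64

193 is prime, so ord(180) divides φ(193) = 192.
Divisors of 192: 1, 2, 3, 4, 6, 8, 12, 16, 24, 32, 48, 64, 96, 192.
Repeated squaring: 180^1 ≡ 180, 180^2 ≡ 169, 180^4 ≡ 190, 180^8 ≡ 9, 180^16 ≡ 81, 180^32 ≡ 192, 180^64 ≡ 1, 180^128 ≡ 1 (mod 193).
Test 180^d mod 193 for each divisor d in increasing order:
180^1 ≡ 180
180^2 ≡ 169
180^3 = 180^2·180^1 ≡ 119
180^4 ≡ 190
180^6 = 180^4·180^2 ≡ 72
180^8 ≡ 9
180^12 = 180^8·180^4 ≡ 166
180^16 ≡ 81
180^24 = 180^16·180^8 ≡ 150
180^32 ≡ 192
180^48 = 180^32·180^16 ≡ 112
180^64 ≡ 1  ← first divisor giving 1
The order is 64.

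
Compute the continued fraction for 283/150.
[1; 1, 7, 1, 4, 1, 2]

Euclidean algorithm steps:
283 = 1 × 150 + 133
150 = 1 × 133 + 17
133 = 7 × 17 + 14
17 = 1 × 14 + 3
14 = 4 × 3 + 2
3 = 1 × 2 + 1
2 = 2 × 1 + 0
Continued fraction: [1; 1, 7, 1, 4, 1, 2]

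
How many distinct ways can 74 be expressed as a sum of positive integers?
7089500

p(n) counts ways to write n as a sum of positive integers (order ignored).
Euler's pentagonal recurrence: p(k) = p(k-1) + p(k-2) - p(k-5) - p(k-7) + p(k-12) + p(k-15) - ... (offsets j(3j∓1)/2, signs ++--, p(0)=1, p(<0)=0).
DP table for k = 0..73: p(0)=1, p(1)=1, p(2)=2, p(3)=3, p(4)=5, p(5)=7, p(6)=11, p(7)=15, p(8)=22, p(9)=30, p(10)=42, p(11)=56, p(12)=77, p(13)=101, p(14)=135, p(15)=176, p(16)=231, p(17)=297, p(18)=385, p(19)=490, p(20)=627, p(21)=792, p(22)=1002, p(23)=1255, p(24)=1575, p(25)=1958, p(26)=2436, p(27)=3010, p(28)=3718, p(29)=4565, p(30)=5604, p(31)=6842, p(32)=8349, p(33)=10143, p(34)=12310, p(35)=14883, p(36)=17977, p(37)=21637, p(38)=26015, p(39)=31185, p(40)=37338, p(41)=44583, p(42)=53174, p(43)=63261, p(44)=75175, p(45)=89134, p(46)=105558, p(47)=124754, p(48)=147273, p(49)=173525, p(50)=204226, p(51)=239943, p(52)=281589, p(53)=329931, p(54)=386155, p(55)=451276, p(56)=526823, p(57)=614154, p(58)=715220, p(59)=831820, p(60)=966467, p(61)=1121505, p(62)=1300156, p(63)=1505499, p(64)=1741630, p(65)=2012558, p(66)=2323520, p(67)=2679689, p(68)=3087735, p(69)=3554345, p(70)=4087968, p(71)=4697205, p(72)=5392783, p(73)=6185689.
Final step: p(74) = p(73) + p(72) - p(69) - p(67) + p(62) + p(59) - p(52) - p(48) + p(39) + p(34) - p(23) - p(17) + p(4)
= 6185689 + 5392783 - 3554345 - 2679689 + 1300156 + 831820 - 281589 - 147273 + 31185 + 12310 - 1255 - 297 + 5
= 7089500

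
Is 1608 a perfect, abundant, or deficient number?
abundant

Proper divisors of 1608: sum = 1 + 2 + 3 + 4 + 6 + 8 + 12 + 24 + 67 + 134 + 201 + 268 + 402 + 536 + 804 = 2472
Since 2472 > 1608, 1608 is abundant.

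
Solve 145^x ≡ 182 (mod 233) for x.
164

Baby-step giant-step with step n = ⌈√233⌉ = 16.
Baby steps 145^j mod 233 (j:value) for j=0..15: 0:1, 1:145, 2:55, 3:53, 4:229, 5:119, 6:13, 7:21, 8:16, 9:223, 10:181, 11:149, 12:169, 13:40, 14:208, 15:103.
Giant-step multiplier: 145^(-16) ≡ 145^(232-16) = 145^216 ≡ 152 (mod 233).
Giant steps γ_i = 182·152^i mod 233: γ_0=182, γ_1=170, γ_2=210, γ_3=232, γ_4=81, γ_5=196, γ_6=201, γ_7=29, γ_8=214, γ_9=141, γ_10=229 (in table at j=4).
x = i·n + j = 10·16 + 4 = 164.
Check: 145^164 ≡ 182 (mod 233).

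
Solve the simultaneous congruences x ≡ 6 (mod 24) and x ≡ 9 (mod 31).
102

Using Chinese Remainder Theorem:
M = 24 × 31 = 744
M1 = 31, M2 = 24
y1 = 31^(-1) mod 24 = 7
y2 = 24^(-1) mod 31 = 22
x = (6×31×7 + 9×24×22) mod 744 = 102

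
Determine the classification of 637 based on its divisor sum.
deficient

Proper divisors of 637: sum = 1 + 7 + 13 + 49 + 91 = 161
Since 161 < 637, 637 is deficient.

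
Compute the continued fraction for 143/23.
[6; 4, 1, 1, 2]

Euclidean algorithm steps:
143 = 6 × 23 + 5
23 = 4 × 5 + 3
5 = 1 × 3 + 2
3 = 1 × 2 + 1
2 = 2 × 1 + 0
Continued fraction: [6; 4, 1, 1, 2]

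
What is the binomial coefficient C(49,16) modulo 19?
0

Using Lucas' theorem:
Write n=49 and k=16 in base 19:
n in base 19: [2, 11]
k in base 19: [0, 16]
C(49,16) mod 19 = ∏ C(n_i, k_i) mod 19
Digit binomials (mod 19): C(2,0) = 1; C(11,16) = 0 (k_i > n_i)
Product: 1 × 0 = 0 ≡ 0 (mod 19)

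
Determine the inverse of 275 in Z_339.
143

gcd(275, 339) = 1, so the inverse exists.
Extended Euclidean algorithm on (339, 275):
339 = 1 × 275 + 64  ⟹  64 = (1)·339 + (-1)·275
275 = 4 × 64 + 19  ⟹  19 = (-4)·339 + (5)·275
64 = 3 × 19 + 7  ⟹  7 = (13)·339 + (-16)·275
19 = 2 × 7 + 5  ⟹  5 = (-30)·339 + (37)·275
7 = 1 × 5 + 2  ⟹  2 = (43)·339 + (-53)·275
5 = 2 × 2 + 1  ⟹  1 = (-116)·339 + (143)·275
So (143)·275 ≡ 1 (mod 339), i.e. 275^(-1) ≡ 143 (mod 339).
Check: 275 × 143 = 39325 ≡ 1 (mod 339)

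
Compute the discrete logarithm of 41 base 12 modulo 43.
36

Baby-step giant-step with step n = ⌈√43⌉ = 7.
Baby steps 12^j mod 43 (j:value) for j=0..6: 0:1, 1:12, 2:15, 3:8, 4:10, 5:34, 6:21.
Giant-step multiplier: 12^(-7) ≡ 12^(42-7) = 12^35 ≡ 7 (mod 43).
Giant steps γ_i = 41·7^i mod 43: γ_0=41, γ_1=29, γ_2=31, γ_3=2, γ_4=14, γ_5=12 (in table at j=1).
x = i·n + j = 5·7 + 1 = 36.
Check: 12^36 ≡ 41 (mod 43).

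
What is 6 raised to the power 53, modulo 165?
51

Repeated squaring. Binary of 53 = 110101.
6^1 ≡ 6 (mod 165); 6^2 ≡ 36 (mod 165); 6^4 ≡ 141 (mod 165); 6^8 ≡ 81 (mod 165); 6^16 ≡ 126 (mod 165); 6^32 ≡ 36 (mod 165)
6^53 = 6^1 × 6^4 × 6^16 × 6^32 ≡ 51 (mod 165)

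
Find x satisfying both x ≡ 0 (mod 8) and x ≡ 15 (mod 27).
96

Using Chinese Remainder Theorem:
M = 8 × 27 = 216
M1 = 27, M2 = 8
y1 = 27^(-1) mod 8 = 3
y2 = 8^(-1) mod 27 = 17
x = (0×27×3 + 15×8×17) mod 216 = 96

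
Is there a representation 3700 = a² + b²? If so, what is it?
10² + 60² (a=10, b=60)

Factorization: 3700 = 2^2 × 5^2 × 37
By Fermat: n is sum of two squares iff every prime p ≡ 3 (mod 4) appears to even power.
All primes ≡ 3 (mod 4) appear to even power.
Search a = 0, 1, 2, … for 3700 - a² a perfect square: first hit at a = 10: 3700 - 100 = 3600 = 60².
3700 = 10² + 60² = 100 + 3600 ✓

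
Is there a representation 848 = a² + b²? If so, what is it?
8² + 28² (a=8, b=28)

Factorization: 848 = 2^4 × 53
By Fermat: n is sum of two squares iff every prime p ≡ 3 (mod 4) appears to even power.
All primes ≡ 3 (mod 4) appear to even power.
Search a = 0, 1, 2, … for 848 - a² a perfect square: first hit at a = 8: 848 - 64 = 784 = 28².
848 = 8² + 28² = 64 + 784 ✓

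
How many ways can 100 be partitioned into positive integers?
190569292

p(n) counts ways to write n as a sum of positive integers (order ignored).
Euler's pentagonal recurrence: p(k) = p(k-1) + p(k-2) - p(k-5) - p(k-7) + p(k-12) + p(k-15) - ... (offsets j(3j∓1)/2, signs ++--, p(0)=1, p(<0)=0).
DP table for k = 0..99: p(0)=1, p(1)=1, p(2)=2, p(3)=3, p(4)=5, p(5)=7, p(6)=11, p(7)=15, p(8)=22, p(9)=30, p(10)=42, p(11)=56, p(12)=77, p(13)=101, p(14)=135, p(15)=176, p(16)=231, p(17)=297, p(18)=385, p(19)=490, p(20)=627, p(21)=792, p(22)=1002, p(23)=1255, p(24)=1575, p(25)=1958, p(26)=2436, p(27)=3010, p(28)=3718, p(29)=4565, p(30)=5604, p(31)=6842, p(32)=8349, p(33)=10143, p(34)=12310, p(35)=14883, p(36)=17977, p(37)=21637, p(38)=26015, p(39)=31185, p(40)=37338, p(41)=44583, p(42)=53174, p(43)=63261, p(44)=75175, p(45)=89134, p(46)=105558, p(47)=124754, p(48)=147273, p(49)=173525, p(50)=204226, p(51)=239943, p(52)=281589, p(53)=329931, p(54)=386155, p(55)=451276, p(56)=526823, p(57)=614154, p(58)=715220, p(59)=831820, p(60)=966467, p(61)=1121505, p(62)=1300156, p(63)=1505499, p(64)=1741630, p(65)=2012558, p(66)=2323520, p(67)=2679689, p(68)=3087735, p(69)=3554345, p(70)=4087968, p(71)=4697205, p(72)=5392783, p(73)=6185689, p(74)=7089500, p(75)=8118264, p(76)=9289091, p(77)=10619863, p(78)=12132164, p(79)=13848650, p(80)=15796476, p(81)=18004327, p(82)=20506255, p(83)=23338469, p(84)=26543660, p(85)=30167357, p(86)=34262962, p(87)=38887673, p(88)=44108109, p(89)=49995925, p(90)=56634173, p(91)=64112359, p(92)=72533807, p(93)=82010177, p(94)=92669720, p(95)=104651419, p(96)=118114304, p(97)=133230930, p(98)=150198136, p(99)=169229875.
Final step: p(100) = p(99) + p(98) - p(95) - p(93) + p(88) + p(85) - p(78) - p(74) + p(65) + p(60) - p(49) - p(43) + p(30) + p(23) - p(8) - p(0)
= 169229875 + 150198136 - 104651419 - 82010177 + 44108109 + 30167357 - 12132164 - 7089500 + 2012558 + 966467 - 173525 - 63261 + 5604 + 1255 - 22 - 1
= 190569292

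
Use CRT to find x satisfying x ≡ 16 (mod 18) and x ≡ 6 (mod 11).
160

Using Chinese Remainder Theorem:
M = 18 × 11 = 198
M1 = 11, M2 = 18
y1 = 11^(-1) mod 18 = 5
y2 = 18^(-1) mod 11 = 8
x = (16×11×5 + 6×18×8) mod 198 = 160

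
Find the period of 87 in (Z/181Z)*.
45

181 is prime, so ord(87) divides φ(181) = 180.
Divisors of 180: 1, 2, 3, 4, 5, 6, 9, 10, 12, 15, 18, 20, 30, 36, 45, 60, 90, 180.
Repeated squaring: 87^1 ≡ 87, 87^2 ≡ 148, 87^4 ≡ 3, 87^8 ≡ 9, 87^16 ≡ 81, 87^32 ≡ 45, 87^64 ≡ 34, 87^128 ≡ 70 (mod 181).
Test 87^d mod 181 for each divisor d in increasing order:
87^1 ≡ 87
87^2 ≡ 148
87^3 = 87^2·87^1 ≡ 25
87^4 ≡ 3
87^5 = 87^4·87^1 ≡ 80
87^6 = 87^4·87^2 ≡ 82
87^9 = 87^8·87^1 ≡ 59
87^10 = 87^8·87^2 ≡ 65
87^12 = 87^8·87^4 ≡ 27
87^15 = 87^8·87^4·87^2·87^1 ≡ 132
87^18 = 87^16·87^2 ≡ 42
87^20 = 87^16·87^4 ≡ 62
87^30 = 87^16·87^8·87^4·87^2 ≡ 48
87^36 = 87^32·87^4 ≡ 135
87^45 = 87^32·87^8·87^4·87^1 ≡ 1  ← first divisor giving 1
The order is 45.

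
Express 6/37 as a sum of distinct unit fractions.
1/7 + 1/52 + 1/13468

Greedy algorithm:
6/37: ceiling(37/6) = 7, use 1/7
5/259: ceiling(259/5) = 52, use 1/52
1/13468: ceiling(13468/1) = 13468, use 1/13468
Result: 6/37 = 1/7 + 1/52 + 1/13468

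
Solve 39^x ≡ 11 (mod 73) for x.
23

Baby-step giant-step with step n = ⌈√73⌉ = 9.
Baby steps 39^j mod 73 (j:value) for j=0..8: 0:1, 1:39, 2:61, 3:43, 4:71, 5:68, 6:24, 7:60, 8:4.
Giant-step multiplier: 39^(-9) ≡ 39^(72-9) = 39^63 ≡ 22 (mod 73).
Giant steps γ_i = 11·22^i mod 73: γ_0=11, γ_1=23, γ_2=68 (in table at j=5).
x = i·n + j = 2·9 + 5 = 23.
Check: 39^23 ≡ 11 (mod 73).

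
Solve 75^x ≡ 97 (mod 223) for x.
169

Baby-step giant-step with step n = ⌈√223⌉ = 15.
Baby steps 75^j mod 223 (j:value) for j=0..14: 0:1, 1:75, 2:50, 3:182, 4:47, 5:180, 6:120, 7:80, 8:202, 9:209, 10:65, 11:192, 12:128, 13:11, 14:156.
Giant-step multiplier: 75^(-15) ≡ 75^(222-15) = 75^207 ≡ 208 (mod 223).
Giant steps γ_i = 97·208^i mod 223: γ_0=97, γ_1=106, γ_2=194, γ_3=212, γ_4=165, γ_5=201, γ_6=107, γ_7=179, γ_8=214, γ_9=135, γ_10=205, γ_11=47 (in table at j=4).
x = i·n + j = 11·15 + 4 = 169.
Check: 75^169 ≡ 97 (mod 223).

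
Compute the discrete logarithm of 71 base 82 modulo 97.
13

Baby-step giant-step with step n = ⌈√97⌉ = 10.
Baby steps 82^j mod 97 (j:value) for j=0..9: 0:1, 1:82, 2:31, 3:20, 4:88, 5:38, 6:12, 7:14, 8:81, 9:46.
Giant-step multiplier: 82^(-10) ≡ 82^(96-10) = 82^86 ≡ 44 (mod 97).
Giant steps γ_i = 71·44^i mod 97: γ_0=71, γ_1=20 (in table at j=3).
x = i·n + j = 1·10 + 3 = 13.
Check: 82^13 ≡ 71 (mod 97).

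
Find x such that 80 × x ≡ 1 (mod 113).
89

gcd(80, 113) = 1, so the inverse exists.
Extended Euclidean algorithm on (113, 80):
113 = 1 × 80 + 33  ⟹  33 = (1)·113 + (-1)·80
80 = 2 × 33 + 14  ⟹  14 = (-2)·113 + (3)·80
33 = 2 × 14 + 5  ⟹  5 = (5)·113 + (-7)·80
14 = 2 × 5 + 4  ⟹  4 = (-12)·113 + (17)·80
5 = 1 × 4 + 1  ⟹  1 = (17)·113 + (-24)·80
So (-24)·80 ≡ 1 (mod 113), i.e. 80^(-1) ≡ -24 ≡ 89 (mod 113).
Check: 80 × 89 = 7120 ≡ 1 (mod 113)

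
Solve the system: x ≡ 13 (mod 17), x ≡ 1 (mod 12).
13

Using Chinese Remainder Theorem:
M = 17 × 12 = 204
M1 = 12, M2 = 17
y1 = 12^(-1) mod 17 = 10
y2 = 17^(-1) mod 12 = 5
x = (13×12×10 + 1×17×5) mod 204 = 13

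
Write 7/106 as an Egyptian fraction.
1/16 + 1/283 + 1/239984

Greedy algorithm:
7/106: ceiling(106/7) = 16, use 1/16
3/848: ceiling(848/3) = 283, use 1/283
1/239984: ceiling(239984/1) = 239984, use 1/239984
Result: 7/106 = 1/16 + 1/283 + 1/239984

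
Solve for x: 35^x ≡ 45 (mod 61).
14

Baby-step giant-step with step n = ⌈√61⌉ = 8.
Baby steps 35^j mod 61 (j:value) for j=0..7: 0:1, 1:35, 2:5, 3:53, 4:25, 5:21, 6:3, 7:44.
Giant-step multiplier: 35^(-8) ≡ 35^(60-8) = 35^52 ≡ 57 (mod 61).
Giant steps γ_i = 45·57^i mod 61: γ_0=45, γ_1=3 (in table at j=6).
x = i·n + j = 1·8 + 6 = 14.
Check: 35^14 ≡ 45 (mod 61).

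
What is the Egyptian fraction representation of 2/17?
1/9 + 1/153

Greedy algorithm:
2/17: ceiling(17/2) = 9, use 1/9
1/153: ceiling(153/1) = 153, use 1/153
Result: 2/17 = 1/9 + 1/153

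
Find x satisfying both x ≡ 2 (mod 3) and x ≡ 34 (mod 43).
77

Using Chinese Remainder Theorem:
M = 3 × 43 = 129
M1 = 43, M2 = 3
y1 = 43^(-1) mod 3 = 1
y2 = 3^(-1) mod 43 = 29
x = (2×43×1 + 34×3×29) mod 129 = 77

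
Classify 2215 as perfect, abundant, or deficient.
deficient

Proper divisors of 2215: sum = 1 + 5 + 443 = 449
Since 449 < 2215, 2215 is deficient.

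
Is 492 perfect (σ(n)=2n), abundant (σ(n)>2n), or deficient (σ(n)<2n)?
abundant

Proper divisors of 492: sum = 1 + 2 + 3 + 4 + 6 + 12 + 41 + 82 + 123 + 164 + 246 = 684
Since 684 > 492, 492 is abundant.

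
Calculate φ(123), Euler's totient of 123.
80

123 = 3 × 41
φ(n) = n × ∏(1 - 1/p) for each prime p dividing n
φ(123) = 123 × (1 - 1/3) × (1 - 1/41) = 80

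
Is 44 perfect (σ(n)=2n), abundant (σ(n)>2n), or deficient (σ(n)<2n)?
deficient

Proper divisors of 44: sum = 1 + 2 + 4 + 11 + 22 = 40
Since 40 < 44, 44 is deficient.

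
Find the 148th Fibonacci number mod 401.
270

Matrix identity: Q^n = [[F_(n+1), F_n], [F_n, F_(n-1)]] with Q = [[1,1],[1,0]].
n = 148 = 10010100₂. Square-and-multiply, entries mod 401:
Q^1 = [[1,1],[1,0]]
Q^2 = (Q^1)² = [[2,1],[1,1]]
Q^4 = (Q^2)² = [[5,3],[3,2]]
Q^9 = (Q^4)²·Q = [[55,34],[34,21]]
Q^18 = (Q^9)² = [[171,178],[178,394]]
Q^37 = (Q^18)²·Q = [[293,374],[374,320]]
Q^74 = (Q^37)² = [[363,291],[291,72]]
Q^148 = (Q^74)² = [[311,270],[270,41]]
F_148 mod 401 = Q^148[0][1] = 270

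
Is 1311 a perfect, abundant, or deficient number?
deficient

Proper divisors of 1311: sum = 1 + 3 + 19 + 23 + 57 + 69 + 437 = 609
Since 609 < 1311, 1311 is deficient.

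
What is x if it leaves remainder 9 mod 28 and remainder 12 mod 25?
37

Using Chinese Remainder Theorem:
M = 28 × 25 = 700
M1 = 25, M2 = 28
y1 = 25^(-1) mod 28 = 9
y2 = 28^(-1) mod 25 = 17
x = (9×25×9 + 12×28×17) mod 700 = 37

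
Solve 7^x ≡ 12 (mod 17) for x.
7

Baby-step giant-step with step n = ⌈√17⌉ = 5.
Baby steps 7^j mod 17 (j:value) for j=0..4: 0:1, 1:7, 2:15, 3:3, 4:4.
Giant-step multiplier: 7^(-5) ≡ 7^(16-5) = 7^11 ≡ 14 (mod 17).
Giant steps γ_i = 12·14^i mod 17: γ_0=12, γ_1=15 (in table at j=2).
x = i·n + j = 1·5 + 2 = 7.
Check: 7^7 ≡ 12 (mod 17).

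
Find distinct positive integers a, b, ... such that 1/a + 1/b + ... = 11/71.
1/7 + 1/83 + 1/41251

Greedy algorithm:
11/71: ceiling(71/11) = 7, use 1/7
6/497: ceiling(497/6) = 83, use 1/83
1/41251: ceiling(41251/1) = 41251, use 1/41251
Result: 11/71 = 1/7 + 1/83 + 1/41251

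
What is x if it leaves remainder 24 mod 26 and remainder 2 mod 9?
128

Using Chinese Remainder Theorem:
M = 26 × 9 = 234
M1 = 9, M2 = 26
y1 = 9^(-1) mod 26 = 3
y2 = 26^(-1) mod 9 = 8
x = (24×9×3 + 2×26×8) mod 234 = 128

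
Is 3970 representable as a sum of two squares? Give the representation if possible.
1² + 63² (a=1, b=63)

Factorization: 3970 = 2 × 5 × 397
By Fermat: n is sum of two squares iff every prime p ≡ 3 (mod 4) appears to even power.
All primes ≡ 3 (mod 4) appear to even power.
Search a = 0, 1, 2, … for 3970 - a² a perfect square: first hit at a = 1: 3970 - 1 = 3969 = 63².
3970 = 1² + 63² = 1 + 3969 ✓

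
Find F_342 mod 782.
238

Matrix identity: Q^n = [[F_(n+1), F_n], [F_n, F_(n-1)]] with Q = [[1,1],[1,0]].
n = 342 = 101010110₂. Square-and-multiply, entries mod 782:
Q^1 = [[1,1],[1,0]]
Q^2 = (Q^1)² = [[2,1],[1,1]]
Q^5 = (Q^2)²·Q = [[8,5],[5,3]]
Q^10 = (Q^5)² = [[89,55],[55,34]]
Q^21 = (Q^10)²·Q = [[507,780],[780,509]]
Q^42 = (Q^21)² = [[557,314],[314,243]]
Q^85 = (Q^42)²·Q = [[37,641],[641,178]]
Q^171 = (Q^85)²·Q = [[319,136],[136,183]]
Q^342 = (Q^171)² = [[611,238],[238,373]]
F_342 mod 782 = Q^342[0][1] = 238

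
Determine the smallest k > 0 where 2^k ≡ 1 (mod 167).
83

167 is prime, so ord(2) divides φ(167) = 166.
Divisors of 166: 1, 2, 83, 166.
Repeated squaring: 2^1 ≡ 2, 2^2 ≡ 4, 2^4 ≡ 16, 2^8 ≡ 89, 2^16 ≡ 72, 2^32 ≡ 7, 2^64 ≡ 49, 2^128 ≡ 63 (mod 167).
Test 2^d mod 167 for each divisor d in increasing order:
2^1 ≡ 2
2^2 ≡ 4
2^83 = 2^64·2^16·2^2·2^1 ≡ 1  ← first divisor giving 1
The order is 83.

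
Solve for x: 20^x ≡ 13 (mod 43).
2

Baby-step giant-step with step n = ⌈√43⌉ = 7.
Baby steps 20^j mod 43 (j:value) for j=0..6: 0:1, 1:20, 2:13, 3:2, 4:40, 5:26, 6:4.
h = 13 is already in the table at j=2, so x = 2.
Check: 20^2 ≡ 13 (mod 43).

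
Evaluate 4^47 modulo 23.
18

Repeated squaring. Binary of 47 = 101111.
4^1 ≡ 4 (mod 23); 4^2 ≡ 16 (mod 23); 4^4 ≡ 3 (mod 23); 4^8 ≡ 9 (mod 23); 4^16 ≡ 12 (mod 23); 4^32 ≡ 6 (mod 23)
4^47 = 4^1 × 4^2 × 4^4 × 4^8 × 4^32 ≡ 18 (mod 23)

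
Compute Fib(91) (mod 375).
59

Matrix identity: Q^n = [[F_(n+1), F_n], [F_n, F_(n-1)]] with Q = [[1,1],[1,0]].
n = 91 = 1011011₂. Square-and-multiply, entries mod 375:
Q^1 = [[1,1],[1,0]]
Q^2 = (Q^1)² = [[2,1],[1,1]]
Q^5 = (Q^2)²·Q = [[8,5],[5,3]]
Q^11 = (Q^5)²·Q = [[144,89],[89,55]]
Q^22 = (Q^11)² = [[157,86],[86,71]]
Q^45 = (Q^22)²·Q = [[278,170],[170,108]]
Q^91 = (Q^45)²·Q = [[54,59],[59,370]]
F_91 mod 375 = Q^91[0][1] = 59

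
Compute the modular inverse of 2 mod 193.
97

gcd(2, 193) = 1, so the inverse exists.
Extended Euclidean algorithm on (193, 2):
193 = 96 × 2 + 1  ⟹  1 = (1)·193 + (-96)·2
So (-96)·2 ≡ 1 (mod 193), i.e. 2^(-1) ≡ -96 ≡ 97 (mod 193).
Check: 2 × 97 = 194 ≡ 1 (mod 193)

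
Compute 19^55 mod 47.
20

Repeated squaring. Binary of 55 = 110111.
19^1 ≡ 19 (mod 47); 19^2 ≡ 32 (mod 47); 19^4 ≡ 37 (mod 47); 19^8 ≡ 6 (mod 47); 19^16 ≡ 36 (mod 47); 19^32 ≡ 27 (mod 47)
19^55 = 19^1 × 19^2 × 19^4 × 19^16 × 19^32 ≡ 20 (mod 47)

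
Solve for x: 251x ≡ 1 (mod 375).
251

gcd(251, 375) = 1, so the inverse exists.
Extended Euclidean algorithm on (375, 251):
375 = 1 × 251 + 124  ⟹  124 = (1)·375 + (-1)·251
251 = 2 × 124 + 3  ⟹  3 = (-2)·375 + (3)·251
124 = 41 × 3 + 1  ⟹  1 = (83)·375 + (-124)·251
So (-124)·251 ≡ 1 (mod 375), i.e. 251^(-1) ≡ -124 ≡ 251 (mod 375).
Check: 251 × 251 = 63001 ≡ 1 (mod 375)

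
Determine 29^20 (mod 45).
31

Repeated squaring. Binary of 20 = 10100.
29^1 ≡ 29 (mod 45); 29^2 ≡ 31 (mod 45); 29^4 ≡ 16 (mod 45); 29^8 ≡ 31 (mod 45); 29^16 ≡ 16 (mod 45)
29^20 = 29^4 × 29^16 ≡ 31 (mod 45)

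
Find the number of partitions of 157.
80630964769

p(n) counts ways to write n as a sum of positive integers (order ignored).
Euler's pentagonal recurrence: p(k) = p(k-1) + p(k-2) - p(k-5) - p(k-7) + p(k-12) + p(k-15) - ... (offsets j(3j∓1)/2, signs ++--, p(0)=1, p(<0)=0).
DP table for k = 0..156: p(0)=1, p(1)=1, p(2)=2, p(3)=3, p(4)=5, p(5)=7, p(6)=11, p(7)=15, p(8)=22, p(9)=30, p(10)=42, p(11)=56, p(12)=77, p(13)=101, p(14)=135, p(15)=176, p(16)=231, p(17)=297, p(18)=385, p(19)=490, p(20)=627, p(21)=792, p(22)=1002, p(23)=1255, p(24)=1575, p(25)=1958, p(26)=2436, p(27)=3010, p(28)=3718, p(29)=4565, p(30)=5604, p(31)=6842, p(32)=8349, p(33)=10143, p(34)=12310, p(35)=14883, p(36)=17977, p(37)=21637, p(38)=26015, p(39)=31185, p(40)=37338, p(41)=44583, p(42)=53174, p(43)=63261, p(44)=75175, p(45)=89134, p(46)=105558, p(47)=124754, p(48)=147273, p(49)=173525, p(50)=204226, p(51)=239943, p(52)=281589, p(53)=329931, p(54)=386155, p(55)=451276, p(56)=526823, p(57)=614154, p(58)=715220, p(59)=831820, p(60)=966467, p(61)=1121505, p(62)=1300156, p(63)=1505499, p(64)=1741630, p(65)=2012558, p(66)=2323520, p(67)=2679689, p(68)=3087735, p(69)=3554345, p(70)=4087968, p(71)=4697205, p(72)=5392783, p(73)=6185689, p(74)=7089500, p(75)=8118264, p(76)=9289091, p(77)=10619863, p(78)=12132164, p(79)=13848650, p(80)=15796476, p(81)=18004327, p(82)=20506255, p(83)=23338469, p(84)=26543660, p(85)=30167357, p(86)=34262962, p(87)=38887673, p(88)=44108109, p(89)=49995925, p(90)=56634173, p(91)=64112359, p(92)=72533807, p(93)=82010177, p(94)=92669720, p(95)=104651419, p(96)=118114304, p(97)=133230930, p(98)=150198136, p(99)=169229875, p(100)=190569292, p(101)=214481126, p(102)=241265379, p(103)=271248950, p(104)=304801365, p(105)=342325709, p(106)=384276336, p(107)=431149389, p(108)=483502844, p(109)=541946240, p(110)=607163746, p(111)=679903203, p(112)=761002156, p(113)=851376628, p(114)=952050665, p(115)=1064144451, p(116)=1188908248, p(117)=1327710076, p(118)=1482074143, p(119)=1653668665, p(120)=1844349560, p(121)=2056148051, p(122)=2291320912, p(123)=2552338241, p(124)=2841940500, p(125)=3163127352, p(126)=3519222692, p(127)=3913864295, p(128)=4351078600, p(129)=4835271870, p(130)=5371315400, p(131)=5964539504, p(132)=6620830889, p(133)=7346629512, p(134)=8149040695, p(135)=9035836076, p(136)=10015581680, p(137)=11097645016, p(138)=12292341831, p(139)=13610949895, p(140)=15065878135, p(141)=16670689208, p(142)=18440293320, p(143)=20390982757, p(144)=22540654445, p(145)=24908858009, p(146)=27517052599, p(147)=30388671978, p(148)=33549419497, p(149)=37027355200, p(150)=40853235313, p(151)=45060624582, p(152)=49686288421, p(153)=54770336324, p(154)=60356673280, p(155)=66493182097, p(156)=73232243759.
Final step: p(157) = p(156) + p(155) - p(152) - p(150) + p(145) + p(142) - p(135) - p(131) + p(122) + p(117) - p(106) - p(100) + p(87) + p(80) - p(65) - p(57) + p(40) + p(31) - p(12) - p(2)
= 73232243759 + 66493182097 - 49686288421 - 40853235313 + 24908858009 + 18440293320 - 9035836076 - 5964539504 + 2291320912 + 1327710076 - 384276336 - 190569292 + 38887673 + 15796476 - 2012558 - 614154 + 37338 + 6842 - 77 - 2
= 80630964769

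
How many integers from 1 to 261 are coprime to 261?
168

261 = 3^2 × 29
φ(n) = n × ∏(1 - 1/p) for each prime p dividing n
φ(261) = 261 × (1 - 1/3) × (1 - 1/29) = 168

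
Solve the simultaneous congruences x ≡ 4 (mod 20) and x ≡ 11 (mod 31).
104

Using Chinese Remainder Theorem:
M = 20 × 31 = 620
M1 = 31, M2 = 20
y1 = 31^(-1) mod 20 = 11
y2 = 20^(-1) mod 31 = 14
x = (4×31×11 + 11×20×14) mod 620 = 104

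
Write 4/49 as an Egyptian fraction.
1/13 + 1/213 + 1/67841 + 1/9204734721

Greedy algorithm:
4/49: ceiling(49/4) = 13, use 1/13
3/637: ceiling(637/3) = 213, use 1/213
2/135681: ceiling(135681/2) = 67841, use 1/67841
1/9204734721: ceiling(9204734721/1) = 9204734721, use 1/9204734721
Result: 4/49 = 1/13 + 1/213 + 1/67841 + 1/9204734721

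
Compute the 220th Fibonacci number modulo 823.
382

Matrix identity: Q^n = [[F_(n+1), F_n], [F_n, F_(n-1)]] with Q = [[1,1],[1,0]].
n = 220 = 11011100₂. Square-and-multiply, entries mod 823:
Q^1 = [[1,1],[1,0]]
Q^3 = (Q^1)²·Q = [[3,2],[2,1]]
Q^6 = (Q^3)² = [[13,8],[8,5]]
Q^13 = (Q^6)²·Q = [[377,233],[233,144]]
Q^27 = (Q^13)²·Q = [[133,544],[544,412]]
Q^55 = (Q^27)²·Q = [[262,62],[62,200]]
Q^110 = (Q^55)² = [[64,662],[662,225]]
Q^220 = (Q^110)² = [[389,382],[382,7]]
F_220 mod 823 = Q^220[0][1] = 382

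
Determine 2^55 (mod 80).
48

Repeated squaring. Binary of 55 = 110111.
2^1 ≡ 2 (mod 80); 2^2 ≡ 4 (mod 80); 2^4 ≡ 16 (mod 80); 2^8 ≡ 16 (mod 80); 2^16 ≡ 16 (mod 80); 2^32 ≡ 16 (mod 80)
2^55 = 2^1 × 2^2 × 2^4 × 2^16 × 2^32 ≡ 48 (mod 80)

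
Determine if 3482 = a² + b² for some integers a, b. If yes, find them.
1² + 59² (a=1, b=59)

Factorization: 3482 = 2 × 1741
By Fermat: n is sum of two squares iff every prime p ≡ 3 (mod 4) appears to even power.
All primes ≡ 3 (mod 4) appear to even power.
Search a = 0, 1, 2, … for 3482 - a² a perfect square: first hit at a = 1: 3482 - 1 = 3481 = 59².
3482 = 1² + 59² = 1 + 3481 ✓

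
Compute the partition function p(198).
3345365983698

p(n) counts ways to write n as a sum of positive integers (order ignored).
Euler's pentagonal recurrence: p(k) = p(k-1) + p(k-2) - p(k-5) - p(k-7) + p(k-12) + p(k-15) - ... (offsets j(3j∓1)/2, signs ++--, p(0)=1, p(<0)=0).
DP table for k = 0..197: p(0)=1, p(1)=1, p(2)=2, p(3)=3, p(4)=5, p(5)=7, p(6)=11, p(7)=15, p(8)=22, p(9)=30, p(10)=42, p(11)=56, p(12)=77, p(13)=101, p(14)=135, p(15)=176, p(16)=231, p(17)=297, p(18)=385, p(19)=490, p(20)=627, p(21)=792, p(22)=1002, p(23)=1255, p(24)=1575, p(25)=1958, p(26)=2436, p(27)=3010, p(28)=3718, p(29)=4565, p(30)=5604, p(31)=6842, p(32)=8349, p(33)=10143, p(34)=12310, p(35)=14883, p(36)=17977, p(37)=21637, p(38)=26015, p(39)=31185, p(40)=37338, p(41)=44583, p(42)=53174, p(43)=63261, p(44)=75175, p(45)=89134, p(46)=105558, p(47)=124754, p(48)=147273, p(49)=173525, p(50)=204226, p(51)=239943, p(52)=281589, p(53)=329931, p(54)=386155, p(55)=451276, p(56)=526823, p(57)=614154, p(58)=715220, p(59)=831820, p(60)=966467, p(61)=1121505, p(62)=1300156, p(63)=1505499, p(64)=1741630, p(65)=2012558, p(66)=2323520, p(67)=2679689, p(68)=3087735, p(69)=3554345, p(70)=4087968, p(71)=4697205, p(72)=5392783, p(73)=6185689, p(74)=7089500, p(75)=8118264, p(76)=9289091, p(77)=10619863, p(78)=12132164, p(79)=13848650, p(80)=15796476, p(81)=18004327, p(82)=20506255, p(83)=23338469, p(84)=26543660, p(85)=30167357, p(86)=34262962, p(87)=38887673, p(88)=44108109, p(89)=49995925, p(90)=56634173, p(91)=64112359, p(92)=72533807, p(93)=82010177, p(94)=92669720, p(95)=104651419, p(96)=118114304, p(97)=133230930, p(98)=150198136, p(99)=169229875, p(100)=190569292, p(101)=214481126, p(102)=241265379, p(103)=271248950, p(104)=304801365, p(105)=342325709, p(106)=384276336, p(107)=431149389, p(108)=483502844, p(109)=541946240, p(110)=607163746, p(111)=679903203, p(112)=761002156, p(113)=851376628, p(114)=952050665, p(115)=1064144451, p(116)=1188908248, p(117)=1327710076, p(118)=1482074143, p(119)=1653668665, p(120)=1844349560, p(121)=2056148051, p(122)=2291320912, p(123)=2552338241, p(124)=2841940500, p(125)=3163127352, p(126)=3519222692, p(127)=3913864295, p(128)=4351078600, p(129)=4835271870, p(130)=5371315400, p(131)=5964539504, p(132)=6620830889, p(133)=7346629512, p(134)=8149040695, p(135)=9035836076, p(136)=10015581680, p(137)=11097645016, p(138)=12292341831, p(139)=13610949895, p(140)=15065878135, p(141)=16670689208, p(142)=18440293320, p(143)=20390982757, p(144)=22540654445, p(145)=24908858009, p(146)=27517052599, p(147)=30388671978, p(148)=33549419497, p(149)=37027355200, p(150)=40853235313, p(151)=45060624582, p(152)=49686288421, p(153)=54770336324, p(154)=60356673280, p(155)=66493182097, p(156)=73232243759, p(157)=80630964769, p(158)=88751778802, p(159)=97662728555, p(160)=107438159466, p(161)=118159068427, p(162)=129913904637, p(163)=142798995930, p(164)=156919475295, p(165)=172389800255, p(166)=189334822579, p(167)=207890420102, p(168)=228204732751, p(169)=250438925115, p(170)=274768617130, p(171)=301384802048, p(172)=330495499613, p(173)=362326859895, p(174)=397125074750, p(175)=435157697830, p(176)=476715857290, p(177)=522115831195, p(178)=571701605655, p(179)=625846753120, p(180)=684957390936, p(181)=749474411781, p(182)=819876908323, p(183)=896684817527, p(184)=980462880430, p(185)=1071823774337, p(186)=1171432692373, p(187)=1280011042268, p(188)=1398341745571, p(189)=1527273599625, p(190)=1667727404093, p(191)=1820701100652, p(192)=1987276856363, p(193)=2168627105469, p(194)=2366022741845, p(195)=2580840212973, p(196)=2814570987591, p(197)=3068829878530.
Final step: p(198) = p(197) + p(196) - p(193) - p(191) + p(186) + p(183) - p(176) - p(172) + p(163) + p(158) - p(147) - p(141) + p(128) + p(121) - p(106) - p(98) + p(81) + p(72) - p(53) - p(43) + p(22) + p(11)
= 3068829878530 + 2814570987591 - 2168627105469 - 1820701100652 + 1171432692373 + 896684817527 - 476715857290 - 330495499613 + 142798995930 + 88751778802 - 30388671978 - 16670689208 + 4351078600 + 2056148051 - 384276336 - 150198136 + 18004327 + 5392783 - 329931 - 63261 + 1002 + 56
= 3345365983698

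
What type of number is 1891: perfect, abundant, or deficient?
deficient

Proper divisors of 1891: sum = 1 + 31 + 61 = 93
Since 93 < 1891, 1891 is deficient.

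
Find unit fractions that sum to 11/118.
1/11 + 1/433 + 1/562034

Greedy algorithm:
11/118: ceiling(118/11) = 11, use 1/11
3/1298: ceiling(1298/3) = 433, use 1/433
1/562034: ceiling(562034/1) = 562034, use 1/562034
Result: 11/118 = 1/11 + 1/433 + 1/562034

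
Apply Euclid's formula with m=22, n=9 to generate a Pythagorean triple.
(403, 396, 565)

Euclid's formula: a = m² - n², b = 2mn, c = m² + n²
m = 22, n = 9
a = 22² - 9² = 484 - 81 = 403
b = 2 × 22 × 9 = 396
c = 22² + 9² = 484 + 81 = 565
Verification: 403² + 396² = 162409 + 156816 = 319225 = 565² ✓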